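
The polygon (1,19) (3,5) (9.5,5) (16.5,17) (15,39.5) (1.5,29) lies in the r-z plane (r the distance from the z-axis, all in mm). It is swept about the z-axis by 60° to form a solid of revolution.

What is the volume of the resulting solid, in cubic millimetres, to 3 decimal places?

Volume = 3514.395 mm³

Profile (r,z), 6 vertices: (1,19) (3,5) (9.5,5) (16.5,17) (15,39.5) (1.5,29)
edge 0: (1,19)→(3,5)  cross = 1·5 − 3·19 = -52.0000; (r_i+r_j)·cross = 4·-52.0000 = -208.0000
edge 1: (3,5)→(9.5,5)  cross = 3·5 − 9.5·5 = -32.5000; (r_i+r_j)·cross = 12.5·-32.5000 = -406.2500
edge 2: (9.5,5)→(16.5,17)  cross = 9.5·17 − 16.5·5 = 79.0000; (r_i+r_j)·cross = 26·79.0000 = 2054.0000
edge 3: (16.5,17)→(15,39.5)  cross = 16.5·39.5 − 15·17 = 396.7500; (r_i+r_j)·cross = 31.5·396.7500 = 12497.6250
edge 4: (15,39.5)→(1.5,29)  cross = 15·29 − 1.5·39.5 = 375.7500; (r_i+r_j)·cross = 16.5·375.7500 = 6199.8750
edge 5: (1.5,29)→(1,19)  cross = 1.5·19 − 1·29 = -0.5000; (r_i+r_j)·cross = 2.5·-0.5000 = -1.2500
Σcross = 766.5000 → A = |Σcross|/2 = 383.2500 mm²
Σ(r_i+r_j)·cross = 20136.0000 → first moment M = |Σ|/6 = 3356.0000
R_c = M/A = 3356.0000/383.2500 = 8.7567 mm
θ = 60° = 1.047198 rad
V = θ·R_c·A = 1.047198·8.7567·383.2500 = 3514.395 mm³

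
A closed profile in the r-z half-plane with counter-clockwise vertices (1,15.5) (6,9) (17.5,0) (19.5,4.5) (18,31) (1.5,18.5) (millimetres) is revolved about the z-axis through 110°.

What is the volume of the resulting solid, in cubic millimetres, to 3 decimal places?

Profile (r,z), 6 vertices: (1,15.5) (6,9) (17.5,0) (19.5,4.5) (18,31) (1.5,18.5)
edge 0: (1,15.5)→(6,9)  cross = 1·9 − 6·15.5 = -84.0000; (r_i+r_j)·cross = 7·-84.0000 = -588.0000
edge 1: (6,9)→(17.5,0)  cross = 6·0 − 17.5·9 = -157.5000; (r_i+r_j)·cross = 23.5·-157.5000 = -3701.2500
edge 2: (17.5,0)→(19.5,4.5)  cross = 17.5·4.5 − 19.5·0 = 78.7500; (r_i+r_j)·cross = 37·78.7500 = 2913.7500
edge 3: (19.5,4.5)→(18,31)  cross = 19.5·31 − 18·4.5 = 523.5000; (r_i+r_j)·cross = 37.5·523.5000 = 19631.2500
edge 4: (18,31)→(1.5,18.5)  cross = 18·18.5 − 1.5·31 = 286.5000; (r_i+r_j)·cross = 19.5·286.5000 = 5586.7500
edge 5: (1.5,18.5)→(1,15.5)  cross = 1.5·15.5 − 1·18.5 = 4.7500; (r_i+r_j)·cross = 2.5·4.7500 = 11.8750
Σcross = 652.0000 → A = |Σcross|/2 = 326.0000 mm²
Σ(r_i+r_j)·cross = 23854.3750 → first moment M = |Σ|/6 = 3975.7292
R_c = M/A = 3975.7292/326.0000 = 12.1955 mm
θ = 110° = 1.919862 rad
V = θ·R_c·A = 1.919862·12.1955·326.0000 = 7632.852 mm³

Volume = 7632.852 mm³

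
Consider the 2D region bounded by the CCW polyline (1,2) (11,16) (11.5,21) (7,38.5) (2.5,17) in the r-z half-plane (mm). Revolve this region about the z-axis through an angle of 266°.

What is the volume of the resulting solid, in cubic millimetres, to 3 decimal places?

Volume = 5130.820 mm³

Profile (r,z), 5 vertices: (1,2) (11,16) (11.5,21) (7,38.5) (2.5,17)
edge 0: (1,2)→(11,16)  cross = 1·16 − 11·2 = -6.0000; (r_i+r_j)·cross = 12·-6.0000 = -72.0000
edge 1: (11,16)→(11.5,21)  cross = 11·21 − 11.5·16 = 47.0000; (r_i+r_j)·cross = 22.5·47.0000 = 1057.5000
edge 2: (11.5,21)→(7,38.5)  cross = 11.5·38.5 − 7·21 = 295.7500; (r_i+r_j)·cross = 18.5·295.7500 = 5471.3750
edge 3: (7,38.5)→(2.5,17)  cross = 7·17 − 2.5·38.5 = 22.7500; (r_i+r_j)·cross = 9.5·22.7500 = 216.1250
edge 4: (2.5,17)→(1,2)  cross = 2.5·2 − 1·17 = -12.0000; (r_i+r_j)·cross = 3.5·-12.0000 = -42.0000
Σcross = 347.5000 → A = |Σcross|/2 = 173.7500 mm²
Σ(r_i+r_j)·cross = 6631.0000 → first moment M = |Σ|/6 = 1105.1667
R_c = M/A = 1105.1667/173.7500 = 6.3607 mm
θ = 266° = 4.642576 rad
V = θ·R_c·A = 4.642576·6.3607·173.7500 = 5130.820 mm³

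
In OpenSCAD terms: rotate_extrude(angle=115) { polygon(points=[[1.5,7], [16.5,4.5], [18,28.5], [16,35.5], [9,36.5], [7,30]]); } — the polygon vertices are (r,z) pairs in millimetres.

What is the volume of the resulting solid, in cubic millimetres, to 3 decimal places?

Profile (r,z), 6 vertices: (1.5,7) (16.5,4.5) (18,28.5) (16,35.5) (9,36.5) (7,30)
edge 0: (1.5,7)→(16.5,4.5)  cross = 1.5·4.5 − 16.5·7 = -108.7500; (r_i+r_j)·cross = 18·-108.7500 = -1957.5000
edge 1: (16.5,4.5)→(18,28.5)  cross = 16.5·28.5 − 18·4.5 = 389.2500; (r_i+r_j)·cross = 34.5·389.2500 = 13429.1250
edge 2: (18,28.5)→(16,35.5)  cross = 18·35.5 − 16·28.5 = 183.0000; (r_i+r_j)·cross = 34·183.0000 = 6222.0000
edge 3: (16,35.5)→(9,36.5)  cross = 16·36.5 − 9·35.5 = 264.5000; (r_i+r_j)·cross = 25·264.5000 = 6612.5000
edge 4: (9,36.5)→(7,30)  cross = 9·30 − 7·36.5 = 14.5000; (r_i+r_j)·cross = 16·14.5000 = 232.0000
edge 5: (7,30)→(1.5,7)  cross = 7·7 − 1.5·30 = 4.0000; (r_i+r_j)·cross = 8.5·4.0000 = 34.0000
Σcross = 746.5000 → A = |Σcross|/2 = 373.2500 mm²
Σ(r_i+r_j)·cross = 24572.1250 → first moment M = |Σ|/6 = 4095.3542
R_c = M/A = 4095.3542/373.2500 = 10.9721 mm
θ = 115° = 2.007129 rad
V = θ·R_c·A = 2.007129·10.9721·373.2500 = 8219.903 mm³

Volume = 8219.903 mm³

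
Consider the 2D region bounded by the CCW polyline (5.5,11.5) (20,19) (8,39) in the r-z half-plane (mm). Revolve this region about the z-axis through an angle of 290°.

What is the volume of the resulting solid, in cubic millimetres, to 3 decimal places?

Volume = 10738.720 mm³

Profile (r,z), 3 vertices: (5.5,11.5) (20,19) (8,39)
edge 0: (5.5,11.5)→(20,19)  cross = 5.5·19 − 20·11.5 = -125.5000; (r_i+r_j)·cross = 25.5·-125.5000 = -3200.2500
edge 1: (20,19)→(8,39)  cross = 20·39 − 8·19 = 628.0000; (r_i+r_j)·cross = 28·628.0000 = 17584.0000
edge 2: (8,39)→(5.5,11.5)  cross = 8·11.5 − 5.5·39 = -122.5000; (r_i+r_j)·cross = 13.5·-122.5000 = -1653.7500
Σcross = 380.0000 → A = |Σcross|/2 = 190.0000 mm²
Σ(r_i+r_j)·cross = 12730.0000 → first moment M = |Σ|/6 = 2121.6667
R_c = M/A = 2121.6667/190.0000 = 11.1667 mm
θ = 290° = 5.061455 rad
V = θ·R_c·A = 5.061455·11.1667·190.0000 = 10738.720 mm³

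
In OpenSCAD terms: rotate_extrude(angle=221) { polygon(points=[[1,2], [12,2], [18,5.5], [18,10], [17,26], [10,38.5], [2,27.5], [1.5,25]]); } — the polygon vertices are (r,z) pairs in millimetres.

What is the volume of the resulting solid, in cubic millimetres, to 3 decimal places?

Volume = 17333.594 mm³

Profile (r,z), 8 vertices: (1,2) (12,2) (18,5.5) (18,10) (17,26) (10,38.5) (2,27.5) (1.5,25)
edge 0: (1,2)→(12,2)  cross = 1·2 − 12·2 = -22.0000; (r_i+r_j)·cross = 13·-22.0000 = -286.0000
edge 1: (12,2)→(18,5.5)  cross = 12·5.5 − 18·2 = 30.0000; (r_i+r_j)·cross = 30·30.0000 = 900.0000
edge 2: (18,5.5)→(18,10)  cross = 18·10 − 18·5.5 = 81.0000; (r_i+r_j)·cross = 36·81.0000 = 2916.0000
edge 3: (18,10)→(17,26)  cross = 18·26 − 17·10 = 298.0000; (r_i+r_j)·cross = 35·298.0000 = 10430.0000
edge 4: (17,26)→(10,38.5)  cross = 17·38.5 − 10·26 = 394.5000; (r_i+r_j)·cross = 27·394.5000 = 10651.5000
edge 5: (10,38.5)→(2,27.5)  cross = 10·27.5 − 2·38.5 = 198.0000; (r_i+r_j)·cross = 12·198.0000 = 2376.0000
edge 6: (2,27.5)→(1.5,25)  cross = 2·25 − 1.5·27.5 = 8.7500; (r_i+r_j)·cross = 3.5·8.7500 = 30.6250
edge 7: (1.5,25)→(1,2)  cross = 1.5·2 − 1·25 = -22.0000; (r_i+r_j)·cross = 2.5·-22.0000 = -55.0000
Σcross = 966.2500 → A = |Σcross|/2 = 483.1250 mm²
Σ(r_i+r_j)·cross = 26963.1250 → first moment M = |Σ|/6 = 4493.8542
R_c = M/A = 4493.8542/483.1250 = 9.3016 mm
θ = 221° = 3.857178 rad
V = θ·R_c·A = 3.857178·9.3016·483.1250 = 17333.594 mm³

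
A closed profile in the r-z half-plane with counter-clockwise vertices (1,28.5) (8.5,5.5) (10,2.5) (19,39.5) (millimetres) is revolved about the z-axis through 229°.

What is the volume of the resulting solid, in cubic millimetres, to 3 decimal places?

Profile (r,z), 4 vertices: (1,28.5) (8.5,5.5) (10,2.5) (19,39.5)
edge 0: (1,28.5)→(8.5,5.5)  cross = 1·5.5 − 8.5·28.5 = -236.7500; (r_i+r_j)·cross = 9.5·-236.7500 = -2249.1250
edge 1: (8.5,5.5)→(10,2.5)  cross = 8.5·2.5 − 10·5.5 = -33.7500; (r_i+r_j)·cross = 18.5·-33.7500 = -624.3750
edge 2: (10,2.5)→(19,39.5)  cross = 10·39.5 − 19·2.5 = 347.5000; (r_i+r_j)·cross = 29·347.5000 = 10077.5000
edge 3: (19,39.5)→(1,28.5)  cross = 19·28.5 − 1·39.5 = 502.0000; (r_i+r_j)·cross = 20·502.0000 = 10040.0000
Σcross = 579.0000 → A = |Σcross|/2 = 289.5000 mm²
Σ(r_i+r_j)·cross = 17244.0000 → first moment M = |Σ|/6 = 2874.0000
R_c = M/A = 2874.0000/289.5000 = 9.9275 mm
θ = 229° = 3.996804 rad
V = θ·R_c·A = 3.996804·9.9275·289.5000 = 11486.815 mm³

Volume = 11486.815 mm³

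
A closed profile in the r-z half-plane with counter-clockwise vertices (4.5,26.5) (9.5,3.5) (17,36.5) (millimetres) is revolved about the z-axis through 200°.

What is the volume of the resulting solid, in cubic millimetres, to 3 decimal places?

Profile (r,z), 3 vertices: (4.5,26.5) (9.5,3.5) (17,36.5)
edge 0: (4.5,26.5)→(9.5,3.5)  cross = 4.5·3.5 − 9.5·26.5 = -236.0000; (r_i+r_j)·cross = 14·-236.0000 = -3304.0000
edge 1: (9.5,3.5)→(17,36.5)  cross = 9.5·36.5 − 17·3.5 = 287.2500; (r_i+r_j)·cross = 26.5·287.2500 = 7612.1250
edge 2: (17,36.5)→(4.5,26.5)  cross = 17·26.5 − 4.5·36.5 = 286.2500; (r_i+r_j)·cross = 21.5·286.2500 = 6154.3750
Σcross = 337.5000 → A = |Σcross|/2 = 168.7500 mm²
Σ(r_i+r_j)·cross = 10462.5000 → first moment M = |Σ|/6 = 1743.7500
R_c = M/A = 1743.7500/168.7500 = 10.3333 mm
θ = 200° = 3.490659 rad
V = θ·R_c·A = 3.490659·10.3333·168.7500 = 6086.836 mm³

Volume = 6086.836 mm³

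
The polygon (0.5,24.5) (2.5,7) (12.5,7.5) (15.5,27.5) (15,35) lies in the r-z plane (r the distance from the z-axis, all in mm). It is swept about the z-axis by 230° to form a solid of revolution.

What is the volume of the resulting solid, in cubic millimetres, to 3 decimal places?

Profile (r,z), 5 vertices: (0.5,24.5) (2.5,7) (12.5,7.5) (15.5,27.5) (15,35)
edge 0: (0.5,24.5)→(2.5,7)  cross = 0.5·7 − 2.5·24.5 = -57.7500; (r_i+r_j)·cross = 3·-57.7500 = -173.2500
edge 1: (2.5,7)→(12.5,7.5)  cross = 2.5·7.5 − 12.5·7 = -68.7500; (r_i+r_j)·cross = 15·-68.7500 = -1031.2500
edge 2: (12.5,7.5)→(15.5,27.5)  cross = 12.5·27.5 − 15.5·7.5 = 227.5000; (r_i+r_j)·cross = 28·227.5000 = 6370.0000
edge 3: (15.5,27.5)→(15,35)  cross = 15.5·35 − 15·27.5 = 130.0000; (r_i+r_j)·cross = 30.5·130.0000 = 3965.0000
edge 4: (15,35)→(0.5,24.5)  cross = 15·24.5 − 0.5·35 = 350.0000; (r_i+r_j)·cross = 15.5·350.0000 = 5425.0000
Σcross = 581.0000 → A = |Σcross|/2 = 290.5000 mm²
Σ(r_i+r_j)·cross = 14555.5000 → first moment M = |Σ|/6 = 2425.9167
R_c = M/A = 2425.9167/290.5000 = 8.3508 mm
θ = 230° = 4.014257 rad
V = θ·R_c·A = 4.014257·8.3508·290.5000 = 9738.254 mm³

Volume = 9738.254 mm³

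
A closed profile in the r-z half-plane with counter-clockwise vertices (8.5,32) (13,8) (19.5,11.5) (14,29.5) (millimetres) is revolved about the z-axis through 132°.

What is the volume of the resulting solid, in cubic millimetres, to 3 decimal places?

Volume = 4078.651 mm³

Profile (r,z), 4 vertices: (8.5,32) (13,8) (19.5,11.5) (14,29.5)
edge 0: (8.5,32)→(13,8)  cross = 8.5·8 − 13·32 = -348.0000; (r_i+r_j)·cross = 21.5·-348.0000 = -7482.0000
edge 1: (13,8)→(19.5,11.5)  cross = 13·11.5 − 19.5·8 = -6.5000; (r_i+r_j)·cross = 32.5·-6.5000 = -211.2500
edge 2: (19.5,11.5)→(14,29.5)  cross = 19.5·29.5 − 14·11.5 = 414.2500; (r_i+r_j)·cross = 33.5·414.2500 = 13877.3750
edge 3: (14,29.5)→(8.5,32)  cross = 14·32 − 8.5·29.5 = 197.2500; (r_i+r_j)·cross = 22.5·197.2500 = 4438.1250
Σcross = 257.0000 → A = |Σcross|/2 = 128.5000 mm²
Σ(r_i+r_j)·cross = 10622.2500 → first moment M = |Σ|/6 = 1770.3750
R_c = M/A = 1770.3750/128.5000 = 13.7772 mm
θ = 132° = 2.303835 rad
V = θ·R_c·A = 2.303835·13.7772·128.5000 = 4078.651 mm³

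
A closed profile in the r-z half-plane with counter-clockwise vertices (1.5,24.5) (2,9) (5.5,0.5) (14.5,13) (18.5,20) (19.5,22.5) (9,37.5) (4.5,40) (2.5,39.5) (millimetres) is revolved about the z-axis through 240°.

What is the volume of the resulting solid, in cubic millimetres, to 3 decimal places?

Profile (r,z), 9 vertices: (1.5,24.5) (2,9) (5.5,0.5) (14.5,13) (18.5,20) (19.5,22.5) (9,37.5) (4.5,40) (2.5,39.5)
edge 0: (1.5,24.5)→(2,9)  cross = 1.5·9 − 2·24.5 = -35.5000; (r_i+r_j)·cross = 3.5·-35.5000 = -124.2500
edge 1: (2,9)→(5.5,0.5)  cross = 2·0.5 − 5.5·9 = -48.5000; (r_i+r_j)·cross = 7.5·-48.5000 = -363.7500
edge 2: (5.5,0.5)→(14.5,13)  cross = 5.5·13 − 14.5·0.5 = 64.2500; (r_i+r_j)·cross = 20·64.2500 = 1285.0000
edge 3: (14.5,13)→(18.5,20)  cross = 14.5·20 − 18.5·13 = 49.5000; (r_i+r_j)·cross = 33·49.5000 = 1633.5000
edge 4: (18.5,20)→(19.5,22.5)  cross = 18.5·22.5 − 19.5·20 = 26.2500; (r_i+r_j)·cross = 38·26.2500 = 997.5000
edge 5: (19.5,22.5)→(9,37.5)  cross = 19.5·37.5 − 9·22.5 = 528.7500; (r_i+r_j)·cross = 28.5·528.7500 = 15069.3750
edge 6: (9,37.5)→(4.5,40)  cross = 9·40 − 4.5·37.5 = 191.2500; (r_i+r_j)·cross = 13.5·191.2500 = 2581.8750
edge 7: (4.5,40)→(2.5,39.5)  cross = 4.5·39.5 − 2.5·40 = 77.7500; (r_i+r_j)·cross = 7·77.7500 = 544.2500
edge 8: (2.5,39.5)→(1.5,24.5)  cross = 2.5·24.5 − 1.5·39.5 = 2.0000; (r_i+r_j)·cross = 4·2.0000 = 8.0000
Σcross = 855.7500 → A = |Σcross|/2 = 427.8750 mm²
Σ(r_i+r_j)·cross = 21631.5000 → first moment M = |Σ|/6 = 3605.2500
R_c = M/A = 3605.2500/427.8750 = 8.4259 mm
θ = 240° = 4.188790 rad
V = θ·R_c·A = 4.188790·8.4259·427.8750 = 15101.636 mm³

Volume = 15101.636 mm³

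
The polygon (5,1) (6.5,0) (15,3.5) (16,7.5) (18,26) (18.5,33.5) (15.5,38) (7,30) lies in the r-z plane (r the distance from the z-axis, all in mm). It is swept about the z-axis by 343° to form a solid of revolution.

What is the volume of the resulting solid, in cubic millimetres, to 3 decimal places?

Profile (r,z), 8 vertices: (5,1) (6.5,0) (15,3.5) (16,7.5) (18,26) (18.5,33.5) (15.5,38) (7,30)
edge 0: (5,1)→(6.5,0)  cross = 5·0 − 6.5·1 = -6.5000; (r_i+r_j)·cross = 11.5·-6.5000 = -74.7500
edge 1: (6.5,0)→(15,3.5)  cross = 6.5·3.5 − 15·0 = 22.7500; (r_i+r_j)·cross = 21.5·22.7500 = 489.1250
edge 2: (15,3.5)→(16,7.5)  cross = 15·7.5 − 16·3.5 = 56.5000; (r_i+r_j)·cross = 31·56.5000 = 1751.5000
edge 3: (16,7.5)→(18,26)  cross = 16·26 − 18·7.5 = 281.0000; (r_i+r_j)·cross = 34·281.0000 = 9554.0000
edge 4: (18,26)→(18.5,33.5)  cross = 18·33.5 − 18.5·26 = 122.0000; (r_i+r_j)·cross = 36.5·122.0000 = 4453.0000
edge 5: (18.5,33.5)→(15.5,38)  cross = 18.5·38 − 15.5·33.5 = 183.7500; (r_i+r_j)·cross = 34·183.7500 = 6247.5000
edge 6: (15.5,38)→(7,30)  cross = 15.5·30 − 7·38 = 199.0000; (r_i+r_j)·cross = 22.5·199.0000 = 4477.5000
edge 7: (7,30)→(5,1)  cross = 7·1 − 5·30 = -143.0000; (r_i+r_j)·cross = 12·-143.0000 = -1716.0000
Σcross = 715.5000 → A = |Σcross|/2 = 357.7500 mm²
Σ(r_i+r_j)·cross = 25181.8750 → first moment M = |Σ|/6 = 4196.9792
R_c = M/A = 4196.9792/357.7500 = 11.7316 mm
θ = 343° = 5.986479 rad
V = θ·R_c·A = 5.986479·11.7316·357.7500 = 25125.129 mm³

Volume = 25125.129 mm³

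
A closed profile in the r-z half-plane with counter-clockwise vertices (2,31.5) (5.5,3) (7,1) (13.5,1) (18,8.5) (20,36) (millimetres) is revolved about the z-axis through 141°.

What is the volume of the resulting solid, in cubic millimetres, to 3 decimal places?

Volume = 13086.424 mm³

Profile (r,z), 6 vertices: (2,31.5) (5.5,3) (7,1) (13.5,1) (18,8.5) (20,36)
edge 0: (2,31.5)→(5.5,3)  cross = 2·3 − 5.5·31.5 = -167.2500; (r_i+r_j)·cross = 7.5·-167.2500 = -1254.3750
edge 1: (5.5,3)→(7,1)  cross = 5.5·1 − 7·3 = -15.5000; (r_i+r_j)·cross = 12.5·-15.5000 = -193.7500
edge 2: (7,1)→(13.5,1)  cross = 7·1 − 13.5·1 = -6.5000; (r_i+r_j)·cross = 20.5·-6.5000 = -133.2500
edge 3: (13.5,1)→(18,8.5)  cross = 13.5·8.5 − 18·1 = 96.7500; (r_i+r_j)·cross = 31.5·96.7500 = 3047.6250
edge 4: (18,8.5)→(20,36)  cross = 18·36 − 20·8.5 = 478.0000; (r_i+r_j)·cross = 38·478.0000 = 18164.0000
edge 5: (20,36)→(2,31.5)  cross = 20·31.5 − 2·36 = 558.0000; (r_i+r_j)·cross = 22·558.0000 = 12276.0000
Σcross = 943.5000 → A = |Σcross|/2 = 471.7500 mm²
Σ(r_i+r_j)·cross = 31906.2500 → first moment M = |Σ|/6 = 5317.7083
R_c = M/A = 5317.7083/471.7500 = 11.2723 mm
θ = 141° = 2.460914 rad
V = θ·R_c·A = 2.460914·11.2723·471.7500 = 13086.424 mm³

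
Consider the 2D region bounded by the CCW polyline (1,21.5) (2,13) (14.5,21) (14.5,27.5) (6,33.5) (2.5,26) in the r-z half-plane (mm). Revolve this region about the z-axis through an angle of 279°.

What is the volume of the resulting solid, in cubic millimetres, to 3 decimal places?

Profile (r,z), 6 vertices: (1,21.5) (2,13) (14.5,21) (14.5,27.5) (6,33.5) (2.5,26)
edge 0: (1,21.5)→(2,13)  cross = 1·13 − 2·21.5 = -30.0000; (r_i+r_j)·cross = 3·-30.0000 = -90.0000
edge 1: (2,13)→(14.5,21)  cross = 2·21 − 14.5·13 = -146.5000; (r_i+r_j)·cross = 16.5·-146.5000 = -2417.2500
edge 2: (14.5,21)→(14.5,27.5)  cross = 14.5·27.5 − 14.5·21 = 94.2500; (r_i+r_j)·cross = 29·94.2500 = 2733.2500
edge 3: (14.5,27.5)→(6,33.5)  cross = 14.5·33.5 − 6·27.5 = 320.7500; (r_i+r_j)·cross = 20.5·320.7500 = 6575.3750
edge 4: (6,33.5)→(2.5,26)  cross = 6·26 − 2.5·33.5 = 72.2500; (r_i+r_j)·cross = 8.5·72.2500 = 614.1250
edge 5: (2.5,26)→(1,21.5)  cross = 2.5·21.5 − 1·26 = 27.7500; (r_i+r_j)·cross = 3.5·27.7500 = 97.1250
Σcross = 338.5000 → A = |Σcross|/2 = 169.2500 mm²
Σ(r_i+r_j)·cross = 7512.6250 → first moment M = |Σ|/6 = 1252.1042
R_c = M/A = 1252.1042/169.2500 = 7.3980 mm
θ = 279° = 4.869469 rad
V = θ·R_c·A = 4.869469·7.3980·169.2500 = 6097.082 mm³

Volume = 6097.082 mm³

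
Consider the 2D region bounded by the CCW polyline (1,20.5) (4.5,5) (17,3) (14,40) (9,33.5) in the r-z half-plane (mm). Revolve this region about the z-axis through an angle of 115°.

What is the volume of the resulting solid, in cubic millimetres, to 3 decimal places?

Profile (r,z), 5 vertices: (1,20.5) (4.5,5) (17,3) (14,40) (9,33.5)
edge 0: (1,20.5)→(4.5,5)  cross = 1·5 − 4.5·20.5 = -87.2500; (r_i+r_j)·cross = 5.5·-87.2500 = -479.8750
edge 1: (4.5,5)→(17,3)  cross = 4.5·3 − 17·5 = -71.5000; (r_i+r_j)·cross = 21.5·-71.5000 = -1537.2500
edge 2: (17,3)→(14,40)  cross = 17·40 − 14·3 = 638.0000; (r_i+r_j)·cross = 31·638.0000 = 19778.0000
edge 3: (14,40)→(9,33.5)  cross = 14·33.5 − 9·40 = 109.0000; (r_i+r_j)·cross = 23·109.0000 = 2507.0000
edge 4: (9,33.5)→(1,20.5)  cross = 9·20.5 − 1·33.5 = 151.0000; (r_i+r_j)·cross = 10·151.0000 = 1510.0000
Σcross = 739.2500 → A = |Σcross|/2 = 369.6250 mm²
Σ(r_i+r_j)·cross = 21777.8750 → first moment M = |Σ|/6 = 3629.6458
R_c = M/A = 3629.6458/369.6250 = 9.8198 mm
θ = 115° = 2.007129 rad
V = θ·R_c·A = 2.007129·9.8198·369.6250 = 7285.166 mm³

Volume = 7285.166 mm³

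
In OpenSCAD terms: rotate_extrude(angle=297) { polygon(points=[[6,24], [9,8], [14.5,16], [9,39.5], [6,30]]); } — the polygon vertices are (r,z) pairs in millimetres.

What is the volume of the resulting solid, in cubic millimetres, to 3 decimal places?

Volume = 7150.491 mm³

Profile (r,z), 5 vertices: (6,24) (9,8) (14.5,16) (9,39.5) (6,30)
edge 0: (6,24)→(9,8)  cross = 6·8 − 9·24 = -168.0000; (r_i+r_j)·cross = 15·-168.0000 = -2520.0000
edge 1: (9,8)→(14.5,16)  cross = 9·16 − 14.5·8 = 28.0000; (r_i+r_j)·cross = 23.5·28.0000 = 658.0000
edge 2: (14.5,16)→(9,39.5)  cross = 14.5·39.5 − 9·16 = 428.7500; (r_i+r_j)·cross = 23.5·428.7500 = 10075.6250
edge 3: (9,39.5)→(6,30)  cross = 9·30 − 6·39.5 = 33.0000; (r_i+r_j)·cross = 15·33.0000 = 495.0000
edge 4: (6,30)→(6,24)  cross = 6·24 − 6·30 = -36.0000; (r_i+r_j)·cross = 12·-36.0000 = -432.0000
Σcross = 285.7500 → A = |Σcross|/2 = 142.8750 mm²
Σ(r_i+r_j)·cross = 8276.6250 → first moment M = |Σ|/6 = 1379.4375
R_c = M/A = 1379.4375/142.8750 = 9.6549 mm
θ = 297° = 5.183628 rad
V = θ·R_c·A = 5.183628·9.6549·142.8750 = 7150.491 mm³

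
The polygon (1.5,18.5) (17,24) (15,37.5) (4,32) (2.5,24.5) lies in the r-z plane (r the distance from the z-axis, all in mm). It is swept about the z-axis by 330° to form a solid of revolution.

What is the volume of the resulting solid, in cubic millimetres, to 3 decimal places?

Profile (r,z), 5 vertices: (1.5,18.5) (17,24) (15,37.5) (4,32) (2.5,24.5)
edge 0: (1.5,18.5)→(17,24)  cross = 1.5·24 − 17·18.5 = -278.5000; (r_i+r_j)·cross = 18.5·-278.5000 = -5152.2500
edge 1: (17,24)→(15,37.5)  cross = 17·37.5 − 15·24 = 277.5000; (r_i+r_j)·cross = 32·277.5000 = 8880.0000
edge 2: (15,37.5)→(4,32)  cross = 15·32 − 4·37.5 = 330.0000; (r_i+r_j)·cross = 19·330.0000 = 6270.0000
edge 3: (4,32)→(2.5,24.5)  cross = 4·24.5 − 2.5·32 = 18.0000; (r_i+r_j)·cross = 6.5·18.0000 = 117.0000
edge 4: (2.5,24.5)→(1.5,18.5)  cross = 2.5·18.5 − 1.5·24.5 = 9.5000; (r_i+r_j)·cross = 4·9.5000 = 38.0000
Σcross = 356.5000 → A = |Σcross|/2 = 178.2500 mm²
Σ(r_i+r_j)·cross = 10152.7500 → first moment M = |Σ|/6 = 1692.1250
R_c = M/A = 1692.1250/178.2500 = 9.4930 mm
θ = 330° = 5.759587 rad
V = θ·R_c·A = 5.759587·9.4930·178.2500 = 9745.940 mm³

Volume = 9745.940 mm³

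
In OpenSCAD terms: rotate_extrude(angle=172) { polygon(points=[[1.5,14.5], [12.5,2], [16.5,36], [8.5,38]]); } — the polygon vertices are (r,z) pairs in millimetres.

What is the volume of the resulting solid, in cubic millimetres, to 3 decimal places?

Profile (r,z), 4 vertices: (1.5,14.5) (12.5,2) (16.5,36) (8.5,38)
edge 0: (1.5,14.5)→(12.5,2)  cross = 1.5·2 − 12.5·14.5 = -178.2500; (r_i+r_j)·cross = 14·-178.2500 = -2495.5000
edge 1: (12.5,2)→(16.5,36)  cross = 12.5·36 − 16.5·2 = 417.0000; (r_i+r_j)·cross = 29·417.0000 = 12093.0000
edge 2: (16.5,36)→(8.5,38)  cross = 16.5·38 − 8.5·36 = 321.0000; (r_i+r_j)·cross = 25·321.0000 = 8025.0000
edge 3: (8.5,38)→(1.5,14.5)  cross = 8.5·14.5 − 1.5·38 = 66.2500; (r_i+r_j)·cross = 10·66.2500 = 662.5000
Σcross = 626.0000 → A = |Σcross|/2 = 313.0000 mm²
Σ(r_i+r_j)·cross = 18285.0000 → first moment M = |Σ|/6 = 3047.5000
R_c = M/A = 3047.5000/313.0000 = 9.7364 mm
θ = 172° = 3.001966 rad
V = θ·R_c·A = 3.001966·9.7364·313.0000 = 9148.492 mm³

Volume = 9148.492 mm³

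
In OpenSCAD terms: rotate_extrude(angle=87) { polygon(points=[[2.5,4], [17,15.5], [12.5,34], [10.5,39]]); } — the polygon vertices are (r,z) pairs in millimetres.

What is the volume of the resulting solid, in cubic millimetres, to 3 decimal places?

Profile (r,z), 4 vertices: (2.5,4) (17,15.5) (12.5,34) (10.5,39)
edge 0: (2.5,4)→(17,15.5)  cross = 2.5·15.5 − 17·4 = -29.2500; (r_i+r_j)·cross = 19.5·-29.2500 = -570.3750
edge 1: (17,15.5)→(12.5,34)  cross = 17·34 − 12.5·15.5 = 384.2500; (r_i+r_j)·cross = 29.5·384.2500 = 11335.3750
edge 2: (12.5,34)→(10.5,39)  cross = 12.5·39 − 10.5·34 = 130.5000; (r_i+r_j)·cross = 23·130.5000 = 3001.5000
edge 3: (10.5,39)→(2.5,4)  cross = 10.5·4 − 2.5·39 = -55.5000; (r_i+r_j)·cross = 13·-55.5000 = -721.5000
Σcross = 430.0000 → A = |Σcross|/2 = 215.0000 mm²
Σ(r_i+r_j)·cross = 13045.0000 → first moment M = |Σ|/6 = 2174.1667
R_c = M/A = 2174.1667/215.0000 = 10.1124 mm
θ = 87° = 1.518436 rad
V = θ·R_c·A = 1.518436·10.1124·215.0000 = 3301.334 mm³

Volume = 3301.334 mm³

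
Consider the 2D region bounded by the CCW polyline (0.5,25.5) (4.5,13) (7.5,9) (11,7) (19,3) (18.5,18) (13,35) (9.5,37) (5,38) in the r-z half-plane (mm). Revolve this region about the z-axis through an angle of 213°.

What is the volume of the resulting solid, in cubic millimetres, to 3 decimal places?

Volume = 15597.296 mm³

Profile (r,z), 9 vertices: (0.5,25.5) (4.5,13) (7.5,9) (11,7) (19,3) (18.5,18) (13,35) (9.5,37) (5,38)
edge 0: (0.5,25.5)→(4.5,13)  cross = 0.5·13 − 4.5·25.5 = -108.2500; (r_i+r_j)·cross = 5·-108.2500 = -541.2500
edge 1: (4.5,13)→(7.5,9)  cross = 4.5·9 − 7.5·13 = -57.0000; (r_i+r_j)·cross = 12·-57.0000 = -684.0000
edge 2: (7.5,9)→(11,7)  cross = 7.5·7 − 11·9 = -46.5000; (r_i+r_j)·cross = 18.5·-46.5000 = -860.2500
edge 3: (11,7)→(19,3)  cross = 11·3 − 19·7 = -100.0000; (r_i+r_j)·cross = 30·-100.0000 = -3000.0000
edge 4: (19,3)→(18.5,18)  cross = 19·18 − 18.5·3 = 286.5000; (r_i+r_j)·cross = 37.5·286.5000 = 10743.7500
edge 5: (18.5,18)→(13,35)  cross = 18.5·35 − 13·18 = 413.5000; (r_i+r_j)·cross = 31.5·413.5000 = 13025.2500
edge 6: (13,35)→(9.5,37)  cross = 13·37 − 9.5·35 = 148.5000; (r_i+r_j)·cross = 22.5·148.5000 = 3341.2500
edge 7: (9.5,37)→(5,38)  cross = 9.5·38 − 5·37 = 176.0000; (r_i+r_j)·cross = 14.5·176.0000 = 2552.0000
edge 8: (5,38)→(0.5,25.5)  cross = 5·25.5 − 0.5·38 = 108.5000; (r_i+r_j)·cross = 5.5·108.5000 = 596.7500
Σcross = 821.2500 → A = |Σcross|/2 = 410.6250 mm²
Σ(r_i+r_j)·cross = 25173.5000 → first moment M = |Σ|/6 = 4195.5833
R_c = M/A = 4195.5833/410.6250 = 10.2176 mm
θ = 213° = 3.717551 rad
V = θ·R_c·A = 3.717551·10.2176·410.6250 = 15597.296 mm³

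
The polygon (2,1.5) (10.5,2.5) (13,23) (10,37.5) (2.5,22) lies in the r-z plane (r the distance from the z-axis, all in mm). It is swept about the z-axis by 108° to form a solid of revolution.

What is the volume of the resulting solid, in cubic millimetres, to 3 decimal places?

Volume = 3800.267 mm³

Profile (r,z), 5 vertices: (2,1.5) (10.5,2.5) (13,23) (10,37.5) (2.5,22)
edge 0: (2,1.5)→(10.5,2.5)  cross = 2·2.5 − 10.5·1.5 = -10.7500; (r_i+r_j)·cross = 12.5·-10.7500 = -134.3750
edge 1: (10.5,2.5)→(13,23)  cross = 10.5·23 − 13·2.5 = 209.0000; (r_i+r_j)·cross = 23.5·209.0000 = 4911.5000
edge 2: (13,23)→(10,37.5)  cross = 13·37.5 − 10·23 = 257.5000; (r_i+r_j)·cross = 23·257.5000 = 5922.5000
edge 3: (10,37.5)→(2.5,22)  cross = 10·22 − 2.5·37.5 = 126.2500; (r_i+r_j)·cross = 12.5·126.2500 = 1578.1250
edge 4: (2.5,22)→(2,1.5)  cross = 2.5·1.5 − 2·22 = -40.2500; (r_i+r_j)·cross = 4.5·-40.2500 = -181.1250
Σcross = 541.7500 → A = |Σcross|/2 = 270.8750 mm²
Σ(r_i+r_j)·cross = 12096.6250 → first moment M = |Σ|/6 = 2016.1042
R_c = M/A = 2016.1042/270.8750 = 7.4429 mm
θ = 108° = 1.884956 rad
V = θ·R_c·A = 1.884956·7.4429·270.8750 = 3800.267 mm³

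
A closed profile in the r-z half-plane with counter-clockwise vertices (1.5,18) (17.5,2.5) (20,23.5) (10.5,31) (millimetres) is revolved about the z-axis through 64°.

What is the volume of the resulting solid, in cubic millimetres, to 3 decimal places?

Volume = 3858.760 mm³

Profile (r,z), 4 vertices: (1.5,18) (17.5,2.5) (20,23.5) (10.5,31)
edge 0: (1.5,18)→(17.5,2.5)  cross = 1.5·2.5 − 17.5·18 = -311.2500; (r_i+r_j)·cross = 19·-311.2500 = -5913.7500
edge 1: (17.5,2.5)→(20,23.5)  cross = 17.5·23.5 − 20·2.5 = 361.2500; (r_i+r_j)·cross = 37.5·361.2500 = 13546.8750
edge 2: (20,23.5)→(10.5,31)  cross = 20·31 − 10.5·23.5 = 373.2500; (r_i+r_j)·cross = 30.5·373.2500 = 11384.1250
edge 3: (10.5,31)→(1.5,18)  cross = 10.5·18 − 1.5·31 = 142.5000; (r_i+r_j)·cross = 12·142.5000 = 1710.0000
Σcross = 565.7500 → A = |Σcross|/2 = 282.8750 mm²
Σ(r_i+r_j)·cross = 20727.2500 → first moment M = |Σ|/6 = 3454.5417
R_c = M/A = 3454.5417/282.8750 = 12.2123 mm
θ = 64° = 1.117011 rad
V = θ·R_c·A = 1.117011·12.2123·282.8750 = 3858.760 mm³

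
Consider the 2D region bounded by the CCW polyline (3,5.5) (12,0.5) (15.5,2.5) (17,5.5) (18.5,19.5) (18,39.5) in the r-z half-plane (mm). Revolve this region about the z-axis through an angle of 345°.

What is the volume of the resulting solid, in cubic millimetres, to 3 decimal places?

Volume = 22721.951 mm³

Profile (r,z), 6 vertices: (3,5.5) (12,0.5) (15.5,2.5) (17,5.5) (18.5,19.5) (18,39.5)
edge 0: (3,5.5)→(12,0.5)  cross = 3·0.5 − 12·5.5 = -64.5000; (r_i+r_j)·cross = 15·-64.5000 = -967.5000
edge 1: (12,0.5)→(15.5,2.5)  cross = 12·2.5 − 15.5·0.5 = 22.2500; (r_i+r_j)·cross = 27.5·22.2500 = 611.8750
edge 2: (15.5,2.5)→(17,5.5)  cross = 15.5·5.5 − 17·2.5 = 42.7500; (r_i+r_j)·cross = 32.5·42.7500 = 1389.3750
edge 3: (17,5.5)→(18.5,19.5)  cross = 17·19.5 − 18.5·5.5 = 229.7500; (r_i+r_j)·cross = 35.5·229.7500 = 8156.1250
edge 4: (18.5,19.5)→(18,39.5)  cross = 18.5·39.5 − 18·19.5 = 379.7500; (r_i+r_j)·cross = 36.5·379.7500 = 13860.8750
edge 5: (18,39.5)→(3,5.5)  cross = 18·5.5 − 3·39.5 = -19.5000; (r_i+r_j)·cross = 21·-19.5000 = -409.5000
Σcross = 590.5000 → A = |Σcross|/2 = 295.2500 mm²
Σ(r_i+r_j)·cross = 22641.2500 → first moment M = |Σ|/6 = 3773.5417
R_c = M/A = 3773.5417/295.2500 = 12.7808 mm
θ = 345° = 6.021386 rad
V = θ·R_c·A = 6.021386·12.7808·295.2500 = 22721.951 mm³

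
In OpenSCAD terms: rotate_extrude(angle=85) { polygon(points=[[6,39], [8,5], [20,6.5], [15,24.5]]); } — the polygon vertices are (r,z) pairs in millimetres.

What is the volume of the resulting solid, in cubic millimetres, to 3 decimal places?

Volume = 4362.443 mm³

Profile (r,z), 4 vertices: (6,39) (8,5) (20,6.5) (15,24.5)
edge 0: (6,39)→(8,5)  cross = 6·5 − 8·39 = -282.0000; (r_i+r_j)·cross = 14·-282.0000 = -3948.0000
edge 1: (8,5)→(20,6.5)  cross = 8·6.5 − 20·5 = -48.0000; (r_i+r_j)·cross = 28·-48.0000 = -1344.0000
edge 2: (20,6.5)→(15,24.5)  cross = 20·24.5 − 15·6.5 = 392.5000; (r_i+r_j)·cross = 35·392.5000 = 13737.5000
edge 3: (15,24.5)→(6,39)  cross = 15·39 − 6·24.5 = 438.0000; (r_i+r_j)·cross = 21·438.0000 = 9198.0000
Σcross = 500.5000 → A = |Σcross|/2 = 250.2500 mm²
Σ(r_i+r_j)·cross = 17643.5000 → first moment M = |Σ|/6 = 2940.5833
R_c = M/A = 2940.5833/250.2500 = 11.7506 mm
θ = 85° = 1.483530 rad
V = θ·R_c·A = 1.483530·11.7506·250.2500 = 4362.443 mm³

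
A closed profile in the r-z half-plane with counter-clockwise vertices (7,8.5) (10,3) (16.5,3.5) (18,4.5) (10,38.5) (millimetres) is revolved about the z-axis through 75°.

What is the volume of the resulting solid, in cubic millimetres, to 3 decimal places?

Profile (r,z), 5 vertices: (7,8.5) (10,3) (16.5,3.5) (18,4.5) (10,38.5)
edge 0: (7,8.5)→(10,3)  cross = 7·3 − 10·8.5 = -64.0000; (r_i+r_j)·cross = 17·-64.0000 = -1088.0000
edge 1: (10,3)→(16.5,3.5)  cross = 10·3.5 − 16.5·3 = -14.5000; (r_i+r_j)·cross = 26.5·-14.5000 = -384.2500
edge 2: (16.5,3.5)→(18,4.5)  cross = 16.5·4.5 − 18·3.5 = 11.2500; (r_i+r_j)·cross = 34.5·11.2500 = 388.1250
edge 3: (18,4.5)→(10,38.5)  cross = 18·38.5 − 10·4.5 = 648.0000; (r_i+r_j)·cross = 28·648.0000 = 18144.0000
edge 4: (10,38.5)→(7,8.5)  cross = 10·8.5 − 7·38.5 = -184.5000; (r_i+r_j)·cross = 17·-184.5000 = -3136.5000
Σcross = 396.2500 → A = |Σcross|/2 = 198.1250 mm²
Σ(r_i+r_j)·cross = 13923.3750 → first moment M = |Σ|/6 = 2320.5625
R_c = M/A = 2320.5625/198.1250 = 11.7126 mm
θ = 75° = 1.308997 rad
V = θ·R_c·A = 1.308997·11.7126·198.1250 = 3037.609 mm³

Volume = 3037.609 mm³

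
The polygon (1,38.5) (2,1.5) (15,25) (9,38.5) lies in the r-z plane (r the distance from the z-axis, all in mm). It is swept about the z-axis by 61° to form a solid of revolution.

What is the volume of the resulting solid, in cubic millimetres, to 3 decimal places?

Profile (r,z), 4 vertices: (1,38.5) (2,1.5) (15,25) (9,38.5)
edge 0: (1,38.5)→(2,1.5)  cross = 1·1.5 − 2·38.5 = -75.5000; (r_i+r_j)·cross = 3·-75.5000 = -226.5000
edge 1: (2,1.5)→(15,25)  cross = 2·25 − 15·1.5 = 27.5000; (r_i+r_j)·cross = 17·27.5000 = 467.5000
edge 2: (15,25)→(9,38.5)  cross = 15·38.5 − 9·25 = 352.5000; (r_i+r_j)·cross = 24·352.5000 = 8460.0000
edge 3: (9,38.5)→(1,38.5)  cross = 9·38.5 − 1·38.5 = 308.0000; (r_i+r_j)·cross = 10·308.0000 = 3080.0000
Σcross = 612.5000 → A = |Σcross|/2 = 306.2500 mm²
Σ(r_i+r_j)·cross = 11781.0000 → first moment M = |Σ|/6 = 1963.5000
R_c = M/A = 1963.5000/306.2500 = 6.4114 mm
θ = 61° = 1.064651 rad
V = θ·R_c·A = 1.064651·6.4114·306.2500 = 2090.442 mm³

Volume = 2090.442 mm³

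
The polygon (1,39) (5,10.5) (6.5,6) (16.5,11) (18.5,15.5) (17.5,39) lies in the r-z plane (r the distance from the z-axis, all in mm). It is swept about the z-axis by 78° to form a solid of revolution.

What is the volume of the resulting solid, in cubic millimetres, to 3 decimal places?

Volume = 6299.253 mm³

Profile (r,z), 6 vertices: (1,39) (5,10.5) (6.5,6) (16.5,11) (18.5,15.5) (17.5,39)
edge 0: (1,39)→(5,10.5)  cross = 1·10.5 − 5·39 = -184.5000; (r_i+r_j)·cross = 6·-184.5000 = -1107.0000
edge 1: (5,10.5)→(6.5,6)  cross = 5·6 − 6.5·10.5 = -38.2500; (r_i+r_j)·cross = 11.5·-38.2500 = -439.8750
edge 2: (6.5,6)→(16.5,11)  cross = 6.5·11 − 16.5·6 = -27.5000; (r_i+r_j)·cross = 23·-27.5000 = -632.5000
edge 3: (16.5,11)→(18.5,15.5)  cross = 16.5·15.5 − 18.5·11 = 52.2500; (r_i+r_j)·cross = 35·52.2500 = 1828.7500
edge 4: (18.5,15.5)→(17.5,39)  cross = 18.5·39 − 17.5·15.5 = 450.2500; (r_i+r_j)·cross = 36·450.2500 = 16209.0000
edge 5: (17.5,39)→(1,39)  cross = 17.5·39 − 1·39 = 643.5000; (r_i+r_j)·cross = 18.5·643.5000 = 11904.7500
Σcross = 895.7500 → A = |Σcross|/2 = 447.8750 mm²
Σ(r_i+r_j)·cross = 27763.1250 → first moment M = |Σ|/6 = 4627.1875
R_c = M/A = 4627.1875/447.8750 = 10.3314 mm
θ = 78° = 1.361357 rad
V = θ·R_c·A = 1.361357·10.3314·447.8750 = 6299.253 mm³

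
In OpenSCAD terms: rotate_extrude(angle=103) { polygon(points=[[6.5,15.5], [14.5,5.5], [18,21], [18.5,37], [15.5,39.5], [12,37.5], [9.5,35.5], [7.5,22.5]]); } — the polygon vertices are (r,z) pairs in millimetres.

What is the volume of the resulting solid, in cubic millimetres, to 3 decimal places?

Profile (r,z), 8 vertices: (6.5,15.5) (14.5,5.5) (18,21) (18.5,37) (15.5,39.5) (12,37.5) (9.5,35.5) (7.5,22.5)
edge 0: (6.5,15.5)→(14.5,5.5)  cross = 6.5·5.5 − 14.5·15.5 = -189.0000; (r_i+r_j)·cross = 21·-189.0000 = -3969.0000
edge 1: (14.5,5.5)→(18,21)  cross = 14.5·21 − 18·5.5 = 205.5000; (r_i+r_j)·cross = 32.5·205.5000 = 6678.7500
edge 2: (18,21)→(18.5,37)  cross = 18·37 − 18.5·21 = 277.5000; (r_i+r_j)·cross = 36.5·277.5000 = 10128.7500
edge 3: (18.5,37)→(15.5,39.5)  cross = 18.5·39.5 − 15.5·37 = 157.2500; (r_i+r_j)·cross = 34·157.2500 = 5346.5000
edge 4: (15.5,39.5)→(12,37.5)  cross = 15.5·37.5 − 12·39.5 = 107.2500; (r_i+r_j)·cross = 27.5·107.2500 = 2949.3750
edge 5: (12,37.5)→(9.5,35.5)  cross = 12·35.5 − 9.5·37.5 = 69.7500; (r_i+r_j)·cross = 21.5·69.7500 = 1499.6250
edge 6: (9.5,35.5)→(7.5,22.5)  cross = 9.5·22.5 − 7.5·35.5 = -52.5000; (r_i+r_j)·cross = 17·-52.5000 = -892.5000
edge 7: (7.5,22.5)→(6.5,15.5)  cross = 7.5·15.5 − 6.5·22.5 = -30.0000; (r_i+r_j)·cross = 14·-30.0000 = -420.0000
Σcross = 545.7500 → A = |Σcross|/2 = 272.8750 mm²
Σ(r_i+r_j)·cross = 21321.5000 → first moment M = |Σ|/6 = 3553.5833
R_c = M/A = 3553.5833/272.8750 = 13.0228 mm
θ = 103° = 1.797689 rad
V = θ·R_c·A = 1.797689·13.0228·272.8750 = 6388.238 mm³

Volume = 6388.238 mm³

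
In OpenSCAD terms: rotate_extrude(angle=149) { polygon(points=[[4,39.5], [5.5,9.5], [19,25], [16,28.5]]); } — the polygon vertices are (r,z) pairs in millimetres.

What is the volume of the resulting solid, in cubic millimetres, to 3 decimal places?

Volume = 5442.119 mm³

Profile (r,z), 4 vertices: (4,39.5) (5.5,9.5) (19,25) (16,28.5)
edge 0: (4,39.5)→(5.5,9.5)  cross = 4·9.5 − 5.5·39.5 = -179.2500; (r_i+r_j)·cross = 9.5·-179.2500 = -1702.8750
edge 1: (5.5,9.5)→(19,25)  cross = 5.5·25 − 19·9.5 = -43.0000; (r_i+r_j)·cross = 24.5·-43.0000 = -1053.5000
edge 2: (19,25)→(16,28.5)  cross = 19·28.5 − 16·25 = 141.5000; (r_i+r_j)·cross = 35·141.5000 = 4952.5000
edge 3: (16,28.5)→(4,39.5)  cross = 16·39.5 − 4·28.5 = 518.0000; (r_i+r_j)·cross = 20·518.0000 = 10360.0000
Σcross = 437.2500 → A = |Σcross|/2 = 218.6250 mm²
Σ(r_i+r_j)·cross = 12556.1250 → first moment M = |Σ|/6 = 2092.6875
R_c = M/A = 2092.6875/218.6250 = 9.5720 mm
θ = 149° = 2.600541 rad
V = θ·R_c·A = 2.600541·9.5720·218.6250 = 5442.119 mm³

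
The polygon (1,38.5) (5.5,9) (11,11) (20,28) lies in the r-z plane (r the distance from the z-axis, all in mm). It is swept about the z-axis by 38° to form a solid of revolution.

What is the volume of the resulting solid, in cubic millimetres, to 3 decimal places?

Profile (r,z), 4 vertices: (1,38.5) (5.5,9) (11,11) (20,28)
edge 0: (1,38.5)→(5.5,9)  cross = 1·9 − 5.5·38.5 = -202.7500; (r_i+r_j)·cross = 6.5·-202.7500 = -1317.8750
edge 1: (5.5,9)→(11,11)  cross = 5.5·11 − 11·9 = -38.5000; (r_i+r_j)·cross = 16.5·-38.5000 = -635.2500
edge 2: (11,11)→(20,28)  cross = 11·28 − 20·11 = 88.0000; (r_i+r_j)·cross = 31·88.0000 = 2728.0000
edge 3: (20,28)→(1,38.5)  cross = 20·38.5 − 1·28 = 742.0000; (r_i+r_j)·cross = 21·742.0000 = 15582.0000
Σcross = 588.7500 → A = |Σcross|/2 = 294.3750 mm²
Σ(r_i+r_j)·cross = 16356.8750 → first moment M = |Σ|/6 = 2726.1458
R_c = M/A = 2726.1458/294.3750 = 9.2608 mm
θ = 38° = 0.663225 rad
V = θ·R_c·A = 0.663225·9.2608·294.3750 = 1808.048 mm³

Volume = 1808.048 mm³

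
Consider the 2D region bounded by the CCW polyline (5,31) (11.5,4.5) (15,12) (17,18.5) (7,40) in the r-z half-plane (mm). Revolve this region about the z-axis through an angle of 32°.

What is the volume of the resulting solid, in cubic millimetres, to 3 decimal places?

Volume = 1128.670 mm³

Profile (r,z), 5 vertices: (5,31) (11.5,4.5) (15,12) (17,18.5) (7,40)
edge 0: (5,31)→(11.5,4.5)  cross = 5·4.5 − 11.5·31 = -334.0000; (r_i+r_j)·cross = 16.5·-334.0000 = -5511.0000
edge 1: (11.5,4.5)→(15,12)  cross = 11.5·12 − 15·4.5 = 70.5000; (r_i+r_j)·cross = 26.5·70.5000 = 1868.2500
edge 2: (15,12)→(17,18.5)  cross = 15·18.5 − 17·12 = 73.5000; (r_i+r_j)·cross = 32·73.5000 = 2352.0000
edge 3: (17,18.5)→(7,40)  cross = 17·40 − 7·18.5 = 550.5000; (r_i+r_j)·cross = 24·550.5000 = 13212.0000
edge 4: (7,40)→(5,31)  cross = 7·31 − 5·40 = 17.0000; (r_i+r_j)·cross = 12·17.0000 = 204.0000
Σcross = 377.5000 → A = |Σcross|/2 = 188.7500 mm²
Σ(r_i+r_j)·cross = 12125.2500 → first moment M = |Σ|/6 = 2020.8750
R_c = M/A = 2020.8750/188.7500 = 10.7066 mm
θ = 32° = 0.558505 rad
V = θ·R_c·A = 0.558505·10.7066·188.7500 = 1128.670 mm³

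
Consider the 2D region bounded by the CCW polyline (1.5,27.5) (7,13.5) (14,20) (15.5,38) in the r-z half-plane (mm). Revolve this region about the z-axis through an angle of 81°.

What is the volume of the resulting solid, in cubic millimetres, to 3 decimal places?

Profile (r,z), 4 vertices: (1.5,27.5) (7,13.5) (14,20) (15.5,38)
edge 0: (1.5,27.5)→(7,13.5)  cross = 1.5·13.5 − 7·27.5 = -172.2500; (r_i+r_j)·cross = 8.5·-172.2500 = -1464.1250
edge 1: (7,13.5)→(14,20)  cross = 7·20 − 14·13.5 = -49.0000; (r_i+r_j)·cross = 21·-49.0000 = -1029.0000
edge 2: (14,20)→(15.5,38)  cross = 14·38 − 15.5·20 = 222.0000; (r_i+r_j)·cross = 29.5·222.0000 = 6549.0000
edge 3: (15.5,38)→(1.5,27.5)  cross = 15.5·27.5 − 1.5·38 = 369.2500; (r_i+r_j)·cross = 17·369.2500 = 6277.2500
Σcross = 370.0000 → A = |Σcross|/2 = 185.0000 mm²
Σ(r_i+r_j)·cross = 10333.1250 → first moment M = |Σ|/6 = 1722.1875
R_c = M/A = 1722.1875/185.0000 = 9.3091 mm
θ = 81° = 1.413717 rad
V = θ·R_c·A = 1.413717·9.3091·185.0000 = 2434.685 mm³

Volume = 2434.685 mm³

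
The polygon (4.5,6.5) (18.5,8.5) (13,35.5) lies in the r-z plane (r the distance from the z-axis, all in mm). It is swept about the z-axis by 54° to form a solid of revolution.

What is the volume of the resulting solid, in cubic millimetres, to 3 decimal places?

Volume = 2199.743 mm³

Profile (r,z), 3 vertices: (4.5,6.5) (18.5,8.5) (13,35.5)
edge 0: (4.5,6.5)→(18.5,8.5)  cross = 4.5·8.5 − 18.5·6.5 = -82.0000; (r_i+r_j)·cross = 23·-82.0000 = -1886.0000
edge 1: (18.5,8.5)→(13,35.5)  cross = 18.5·35.5 − 13·8.5 = 546.2500; (r_i+r_j)·cross = 31.5·546.2500 = 17206.8750
edge 2: (13,35.5)→(4.5,6.5)  cross = 13·6.5 − 4.5·35.5 = -75.2500; (r_i+r_j)·cross = 17.5·-75.2500 = -1316.8750
Σcross = 389.0000 → A = |Σcross|/2 = 194.5000 mm²
Σ(r_i+r_j)·cross = 14004.0000 → first moment M = |Σ|/6 = 2334.0000
R_c = M/A = 2334.0000/194.5000 = 12.0000 mm
θ = 54° = 0.942478 rad
V = θ·R_c·A = 0.942478·12.0000·194.5000 = 2199.743 mm³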